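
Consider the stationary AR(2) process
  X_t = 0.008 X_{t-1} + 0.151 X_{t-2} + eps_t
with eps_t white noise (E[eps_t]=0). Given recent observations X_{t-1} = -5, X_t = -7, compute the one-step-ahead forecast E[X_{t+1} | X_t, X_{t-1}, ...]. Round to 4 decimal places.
E[X_{t+1} \mid \mathcal F_t] = -0.8110

For an AR(p) model X_t = c + sum_i phi_i X_{t-i} + eps_t, the
one-step-ahead conditional mean is
  E[X_{t+1} | X_t, ...] = c + sum_i phi_i X_{t+1-i}.
Substitute known values:
  E[X_{t+1} | ...] = (0.008) * (-7) + (0.151) * (-5)
                   = -0.8110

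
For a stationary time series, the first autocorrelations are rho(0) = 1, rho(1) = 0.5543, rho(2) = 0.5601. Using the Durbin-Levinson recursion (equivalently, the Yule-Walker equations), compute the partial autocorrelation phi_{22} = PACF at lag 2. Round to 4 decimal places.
\phi_{22} = 0.3650

The PACF at lag k is phi_{kk}, the last component of the solution
to the Yule-Walker system G_k phi = r_k where
  (G_k)_{ij} = rho(|i - j|), (r_k)_i = rho(i), i,j = 1..k.
Equivalently, Durbin-Levinson gives phi_{kk} iteratively:
  phi_{11} = rho(1)
  phi_{kk} = [rho(k) - sum_{j=1..k-1} phi_{k-1,j} rho(k-j)]
            / [1 - sum_{j=1..k-1} phi_{k-1,j} rho(j)],
  phi_{k,j} = phi_{k-1,j} - phi_{kk} phi_{k-1,k-j},  j = 1..k-1.
Step k = 1:
  phi_11 = rho(1) = 0.5543.
Step k = 2:
  phi_22 = [rho(2) - phi_11 rho(1)] / [1 - phi_11 rho(1)] = [0.5601 - (0.5543)(0.5543)] / [1 - (0.5543)(0.5543)]
         = 0.25285151 / 0.69275151 = 0.365.
Therefore phi_{22} = 0.3650.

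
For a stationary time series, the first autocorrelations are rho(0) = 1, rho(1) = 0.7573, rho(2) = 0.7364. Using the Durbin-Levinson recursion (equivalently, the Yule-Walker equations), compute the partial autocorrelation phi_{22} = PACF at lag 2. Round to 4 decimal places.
\phi_{22} = 0.3819

The PACF at lag k is phi_{kk}, the last component of the solution
to the Yule-Walker system G_k phi = r_k where
  (G_k)_{ij} = rho(|i - j|), (r_k)_i = rho(i), i,j = 1..k.
Equivalently, Durbin-Levinson gives phi_{kk} iteratively:
  phi_{11} = rho(1)
  phi_{kk} = [rho(k) - sum_{j=1..k-1} phi_{k-1,j} rho(k-j)]
            / [1 - sum_{j=1..k-1} phi_{k-1,j} rho(j)],
  phi_{k,j} = phi_{k-1,j} - phi_{kk} phi_{k-1,k-j},  j = 1..k-1.
Step k = 1:
  phi_11 = rho(1) = 0.7573.
Step k = 2:
  phi_22 = [rho(2) - phi_11 rho(1)] / [1 - phi_11 rho(1)] = [0.7364 - (0.7573)(0.7573)] / [1 - (0.7573)(0.7573)]
         = 0.16289671 / 0.42649671 = 0.3819.
Therefore phi_{22} = 0.3819.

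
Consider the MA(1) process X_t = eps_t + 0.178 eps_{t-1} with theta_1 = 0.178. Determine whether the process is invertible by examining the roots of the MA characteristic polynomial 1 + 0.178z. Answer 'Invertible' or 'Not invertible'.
\text{Invertible}

The MA(q) characteristic polynomial is P(z) = 1 + 0.178z.
Invertibility requires all roots to lie outside the unit circle, i.e. |z| > 1 for every root.
This is linear in z: 1 + (0.178) z = 0  =>  z = -1/(0.178) = -5.617978,  |z| = 5.617978.
Moduli of all roots: 5.6180.
All moduli strictly greater than 1? Yes.
Verdict: Invertible.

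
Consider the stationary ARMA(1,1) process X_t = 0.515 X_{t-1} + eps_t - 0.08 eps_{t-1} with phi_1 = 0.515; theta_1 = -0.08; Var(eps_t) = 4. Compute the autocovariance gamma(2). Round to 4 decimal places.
\gamma(2) = 1.1693

Multiply the model equation by X_{t-k} and take expectations. With theta_0 = psi_0 = 1 and psi_j the MA(infinity) weights, this gives
  gamma(k) - sum_i phi_i gamma(k-i) = c_k,
  c_k = sigma^2 * sum_{j=k..q} theta_j psi_{j-k}   (c_k = 0 for k > q),
using gamma(-m) = gamma(m).
psi-weights needed (psi_j = theta_j + sum_i phi_i psi_{j-i}):
  psi_1 = theta_1 + phi_1 = -0.08 + (0.515) = 0.435
Right-hand sides:
  c_0 = sigma^2 (1 + theta_1 psi_1) = 4 * (1 + (-0.08)(0.435)) = 4 * 0.9652 = 3.8608
  c_1 = sigma^2 theta_1 = 4 * (-0.08) = -0.32
  c_2 = 0
Equations for k = 0 and k = 1 (AR order 1):
  gamma(0) = phi_1 gamma(1) + c_0
  gamma(1) = phi_1 gamma(0) + c_1
Substituting the second into the first: gamma(0) (1 - phi_1^2) = c_0 + phi_1 c_1, so
  gamma(0) = (c_0 + phi_1 c_1) / (1 - phi_1^2) = (3.8608 + (0.515)(-0.32)) / (1 - (0.515)^2) = 3.696 / 0.734775 = 5.030111.
  gamma(1) = phi_1 gamma(0) + c_1 = (0.515)(5.030111) + (-0.32) = 2.270507.
For k = 2 (> q): gamma(2) = phi_1 gamma(1) = (0.515)(2.270507) = 1.169311.
Therefore gamma(2) = 1.1693 (to 4 decimal places).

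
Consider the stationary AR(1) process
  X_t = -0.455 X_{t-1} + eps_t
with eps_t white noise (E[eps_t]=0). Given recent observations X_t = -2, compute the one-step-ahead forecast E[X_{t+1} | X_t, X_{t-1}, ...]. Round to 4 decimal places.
E[X_{t+1} \mid \mathcal F_t] = 0.9100

For an AR(p) model X_t = c + sum_i phi_i X_{t-i} + eps_t, the
one-step-ahead conditional mean is
  E[X_{t+1} | X_t, ...] = c + sum_i phi_i X_{t+1-i}.
Substitute known values:
  E[X_{t+1} | ...] = (-0.455) * (-2)
                   = 0.9100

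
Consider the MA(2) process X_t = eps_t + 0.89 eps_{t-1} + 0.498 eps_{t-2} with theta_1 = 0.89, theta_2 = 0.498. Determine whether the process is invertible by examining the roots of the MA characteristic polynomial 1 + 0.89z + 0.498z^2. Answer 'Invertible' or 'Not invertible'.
\text{Invertible}

The MA(q) characteristic polynomial is P(z) = 1 + 0.89z + 0.498z^2.
Invertibility requires all roots to lie outside the unit circle, i.e. |z| > 1 for every root.
Set 1 + (0.89) z + (0.498) z^2 = 0, i.e. a z^2 + b z + c = 0 with a = 0.498, b = 0.89, c = 1.
Discriminant D = b^2 - 4ac = (0.89)^2 - 4*(0.498)*1 = 0.7921 - (1.992) = -1.1999.
D < 0, so the roots are the complex-conjugate pair z = (-b +/- i sqrt(-D)) / (2a) = -0.8936 +/- 1.0998i.
For a conjugate pair |z|^2 = z * conj(z) = (product of roots) = c/a = 1/(0.498) = 2.008032, so |z| = sqrt(2.008032) = 1.4171 for both roots.
Moduli of all roots: 1.4171, 1.4171.
All moduli strictly greater than 1? Yes.
Verdict: Invertible.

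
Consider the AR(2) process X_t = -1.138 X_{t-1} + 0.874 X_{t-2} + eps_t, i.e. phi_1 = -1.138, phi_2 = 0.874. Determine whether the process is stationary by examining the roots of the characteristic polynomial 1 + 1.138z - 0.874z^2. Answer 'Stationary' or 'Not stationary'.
\text{Not stationary}

The AR(p) characteristic polynomial is P(z) = 1 + 1.138z - 0.874z^2.
Stationarity requires all roots to lie outside the unit circle, i.e. |z| > 1 for every root.
Set 1 + (1.138) z + (-0.874) z^2 = 0, i.e. a z^2 + b z + c = 0 with a = -0.874, b = 1.138, c = 1.
Discriminant D = b^2 - 4ac = (1.138)^2 - 4*(-0.874)*1 = 1.295044 - (-3.496) = 4.791044.
D >= 0, so the roots are real: z = (-b +/- sqrt(D)) / (2a) = (-1.138 +/- 2.188845) / (-1.748).
  z_1 = (-1.138 + 2.188845) / (-1.748) = -0.6012,   |z_1| = 0.6012.
  z_2 = (-1.138 - 2.188845) / (-1.748) = 1.9032,   |z_2| = 1.9032.
Moduli of all roots: 0.6012, 1.9032.
All moduli strictly greater than 1? No.
Verdict: Not stationary.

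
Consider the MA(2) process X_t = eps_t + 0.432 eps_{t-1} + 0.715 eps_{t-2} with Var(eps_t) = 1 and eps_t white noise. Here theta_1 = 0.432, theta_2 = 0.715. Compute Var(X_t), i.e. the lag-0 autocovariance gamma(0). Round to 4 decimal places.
\gamma(0) = 1.6978

For an MA(q) process X_t = eps_t + sum_i theta_i eps_{t-i} with
Var(eps_t) = sigma^2, the variance is
  gamma(0) = sigma^2 * (1 + sum_i theta_i^2).
  sum_i theta_i^2 = (0.432)^2 + (0.715)^2 = 0.186624 + 0.511225 = 0.697849.
  gamma(0) = 1 * (1 + 0.697849) = 1 * 1.697849 = 1.697849, which rounds to 1.6978.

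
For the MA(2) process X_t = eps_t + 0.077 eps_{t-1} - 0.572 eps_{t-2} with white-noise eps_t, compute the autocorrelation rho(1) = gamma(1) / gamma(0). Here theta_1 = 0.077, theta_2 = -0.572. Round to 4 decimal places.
\rho(1) = 0.0247

For an MA(q) process with theta_0 = 1, the autocovariance is
  gamma(k) = sigma^2 * sum_{i=0..q-k} theta_i * theta_{i+k},
and rho(k) = gamma(k) / gamma(0). Sigma^2 cancels.
  numerator   = (1)*(0.077) + (0.077)*(-0.572) = 0.032956.
  denominator = (1)^2 + (0.077)^2 + (-0.572)^2 = 1.333113.
  rho(1) = 0.032956 / 1.333113 = 0.0247.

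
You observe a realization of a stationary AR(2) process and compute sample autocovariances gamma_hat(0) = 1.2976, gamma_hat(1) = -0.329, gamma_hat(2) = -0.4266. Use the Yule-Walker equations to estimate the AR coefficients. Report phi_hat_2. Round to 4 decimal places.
\hat\phi_{2} = -0.4200

The Yule-Walker equations for an AR(p) process read, in matrix form,
  Gamma_p phi = r_p,   with   (Gamma_p)_{ij} = gamma(|i - j|),
                       (r_p)_i = gamma(i),   i,j = 1..p.
Substitute the sample gammas (Toeplitz matrix and right-hand side of size 2):
  Gamma_p = [[1.2976, -0.329], [-0.329, 1.2976]]
  r_p     = [-0.329, -0.4266]
Written out:
  1.2976 phi_1 - 0.329 phi_2 = -0.329
  -0.329 phi_1 + 1.2976 phi_2 = -0.4266
Solve by Cramer's rule:
  det = gamma(0)^2 - gamma(1)^2 = (1.2976)^2 - (-0.329)^2 = 1.68376576 - 0.108241 = 1.57552476
  phi_hat_1 = [gamma(1) gamma(0) - gamma(1) gamma(2)] / det = [(-0.329)(1.2976) - (-0.329)(-0.4266)] / 1.57552476 = -0.5672618 / 1.57552476 = -0.36
  phi_hat_2 = [gamma(0) gamma(2) - gamma(1)^2] / det = [(1.2976)(-0.4266) - (-0.329)^2] / 1.57552476 = -0.66179716 / 1.57552476 = -0.42
So phi_hat = [-0.3600, -0.4200].
Therefore phi_hat_2 = -0.4200.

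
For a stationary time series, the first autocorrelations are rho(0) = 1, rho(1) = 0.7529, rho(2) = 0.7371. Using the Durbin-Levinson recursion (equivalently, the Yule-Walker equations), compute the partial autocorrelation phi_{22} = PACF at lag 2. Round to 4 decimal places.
\phi_{22} = 0.3930

The PACF at lag k is phi_{kk}, the last component of the solution
to the Yule-Walker system G_k phi = r_k where
  (G_k)_{ij} = rho(|i - j|), (r_k)_i = rho(i), i,j = 1..k.
Equivalently, Durbin-Levinson gives phi_{kk} iteratively:
  phi_{11} = rho(1)
  phi_{kk} = [rho(k) - sum_{j=1..k-1} phi_{k-1,j} rho(k-j)]
            / [1 - sum_{j=1..k-1} phi_{k-1,j} rho(j)],
  phi_{k,j} = phi_{k-1,j} - phi_{kk} phi_{k-1,k-j},  j = 1..k-1.
Step k = 1:
  phi_11 = rho(1) = 0.7529.
Step k = 2:
  phi_22 = [rho(2) - phi_11 rho(1)] / [1 - phi_11 rho(1)] = [0.7371 - (0.7529)(0.7529)] / [1 - (0.7529)(0.7529)]
         = 0.17024159 / 0.43314159 = 0.393.
Therefore phi_{22} = 0.3930.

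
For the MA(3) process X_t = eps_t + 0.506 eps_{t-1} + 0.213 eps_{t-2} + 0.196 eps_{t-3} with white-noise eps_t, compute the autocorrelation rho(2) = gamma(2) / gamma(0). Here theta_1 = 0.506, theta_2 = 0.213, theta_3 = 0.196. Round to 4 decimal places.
\rho(2) = 0.2330

For an MA(q) process with theta_0 = 1, the autocovariance is
  gamma(k) = sigma^2 * sum_{i=0..q-k} theta_i * theta_{i+k},
and rho(k) = gamma(k) / gamma(0). Sigma^2 cancels.
  numerator   = (1)*(0.213) + (0.506)*(0.196) = 0.312176.
  denominator = (1)^2 + (0.506)^2 + (0.213)^2 + (0.196)^2 = 1.339821.
  rho(2) = 0.312176 / 1.339821 = 0.2330.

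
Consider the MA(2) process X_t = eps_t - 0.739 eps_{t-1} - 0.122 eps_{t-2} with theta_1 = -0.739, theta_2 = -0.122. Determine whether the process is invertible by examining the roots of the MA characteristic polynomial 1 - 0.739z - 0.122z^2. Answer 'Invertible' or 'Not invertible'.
\text{Invertible}

The MA(q) characteristic polynomial is P(z) = 1 - 0.739z - 0.122z^2.
Invertibility requires all roots to lie outside the unit circle, i.e. |z| > 1 for every root.
Set 1 + (-0.739) z + (-0.122) z^2 = 0, i.e. a z^2 + b z + c = 0 with a = -0.122, b = -0.739, c = 1.
Discriminant D = b^2 - 4ac = (-0.739)^2 - 4*(-0.122)*1 = 0.546121 - (-0.488) = 1.034121.
D >= 0, so the roots are real: z = (-b +/- sqrt(D)) / (2a) = (0.739 +/- 1.016917) / (-0.244).
  z_1 = (0.739 + 1.016917) / (-0.244) = -7.1964,   |z_1| = 7.1964.
  z_2 = (0.739 - 1.016917) / (-0.244) = 1.139,   |z_2| = 1.139.
Moduli of all roots: 7.1964, 1.1390.
All moduli strictly greater than 1? Yes.
Verdict: Invertible.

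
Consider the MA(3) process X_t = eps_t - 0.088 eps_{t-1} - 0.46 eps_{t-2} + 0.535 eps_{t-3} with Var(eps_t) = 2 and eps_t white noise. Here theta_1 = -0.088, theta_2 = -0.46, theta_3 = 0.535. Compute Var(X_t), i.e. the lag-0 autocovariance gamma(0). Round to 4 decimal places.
\gamma(0) = 3.0111

For an MA(q) process X_t = eps_t + sum_i theta_i eps_{t-i} with
Var(eps_t) = sigma^2, the variance is
  gamma(0) = sigma^2 * (1 + sum_i theta_i^2).
  sum_i theta_i^2 = (-0.088)^2 + (-0.46)^2 + (0.535)^2 = 0.007744 + 0.2116 + 0.286225 = 0.505569.
  gamma(0) = 2 * (1 + 0.505569) = 2 * 1.505569 = 3.011138, which rounds to 3.0111.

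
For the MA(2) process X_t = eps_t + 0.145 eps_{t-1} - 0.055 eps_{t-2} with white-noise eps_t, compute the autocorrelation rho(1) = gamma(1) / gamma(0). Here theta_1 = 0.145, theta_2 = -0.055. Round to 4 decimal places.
\rho(1) = 0.1338

For an MA(q) process with theta_0 = 1, the autocovariance is
  gamma(k) = sigma^2 * sum_{i=0..q-k} theta_i * theta_{i+k},
and rho(k) = gamma(k) / gamma(0). Sigma^2 cancels.
  numerator   = (1)*(0.145) + (0.145)*(-0.055) = 0.137025.
  denominator = (1)^2 + (0.145)^2 + (-0.055)^2 = 1.02405.
  rho(1) = 0.137025 / 1.02405 = 0.1338.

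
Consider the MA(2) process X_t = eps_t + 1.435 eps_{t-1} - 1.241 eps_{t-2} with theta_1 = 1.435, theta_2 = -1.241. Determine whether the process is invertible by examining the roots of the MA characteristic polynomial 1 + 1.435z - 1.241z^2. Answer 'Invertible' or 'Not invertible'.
\text{Not invertible}

The MA(q) characteristic polynomial is P(z) = 1 + 1.435z - 1.241z^2.
Invertibility requires all roots to lie outside the unit circle, i.e. |z| > 1 for every root.
Set 1 + (1.435) z + (-1.241) z^2 = 0, i.e. a z^2 + b z + c = 0 with a = -1.241, b = 1.435, c = 1.
Discriminant D = b^2 - 4ac = (1.435)^2 - 4*(-1.241)*1 = 2.059225 - (-4.964) = 7.023225.
D >= 0, so the roots are real: z = (-b +/- sqrt(D)) / (2a) = (-1.435 +/- 2.650137) / (-2.482).
  z_1 = (-1.435 + 2.650137) / (-2.482) = -0.4896,   |z_1| = 0.4896.
  z_2 = (-1.435 - 2.650137) / (-2.482) = 1.6459,   |z_2| = 1.6459.
Moduli of all roots: 0.4896, 1.6459.
All moduli strictly greater than 1? No.
Verdict: Not invertible.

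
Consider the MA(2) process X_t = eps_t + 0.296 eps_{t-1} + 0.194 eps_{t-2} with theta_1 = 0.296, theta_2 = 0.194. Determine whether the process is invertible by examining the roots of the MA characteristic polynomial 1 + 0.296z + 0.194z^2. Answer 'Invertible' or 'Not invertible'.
\text{Invertible}

The MA(q) characteristic polynomial is P(z) = 1 + 0.296z + 0.194z^2.
Invertibility requires all roots to lie outside the unit circle, i.e. |z| > 1 for every root.
Set 1 + (0.296) z + (0.194) z^2 = 0, i.e. a z^2 + b z + c = 0 with a = 0.194, b = 0.296, c = 1.
Discriminant D = b^2 - 4ac = (0.296)^2 - 4*(0.194)*1 = 0.087616 - (0.776) = -0.688384.
D < 0, so the roots are the complex-conjugate pair z = (-b +/- i sqrt(-D)) / (2a) = -0.7629 +/- 2.1384i.
For a conjugate pair |z|^2 = z * conj(z) = (product of roots) = c/a = 1/(0.194) = 5.154639, so |z| = sqrt(5.154639) = 2.2704 for both roots.
Moduli of all roots: 2.2704, 2.2704.
All moduli strictly greater than 1? Yes.
Verdict: Invertible.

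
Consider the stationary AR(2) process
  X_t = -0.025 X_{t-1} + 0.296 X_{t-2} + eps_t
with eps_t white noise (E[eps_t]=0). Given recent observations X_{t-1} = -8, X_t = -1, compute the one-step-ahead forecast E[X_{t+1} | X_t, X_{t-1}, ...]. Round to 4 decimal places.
E[X_{t+1} \mid \mathcal F_t] = -2.3430

For an AR(p) model X_t = c + sum_i phi_i X_{t-i} + eps_t, the
one-step-ahead conditional mean is
  E[X_{t+1} | X_t, ...] = c + sum_i phi_i X_{t+1-i}.
Substitute known values:
  E[X_{t+1} | ...] = (-0.025) * (-1) + (0.296) * (-8)
                   = -2.3430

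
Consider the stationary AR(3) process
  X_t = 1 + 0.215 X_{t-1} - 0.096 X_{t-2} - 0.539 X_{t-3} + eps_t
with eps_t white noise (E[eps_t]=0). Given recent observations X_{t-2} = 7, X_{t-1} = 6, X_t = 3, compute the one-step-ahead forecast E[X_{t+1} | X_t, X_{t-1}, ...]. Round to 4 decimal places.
E[X_{t+1} \mid \mathcal F_t] = -2.7040

For an AR(p) model X_t = c + sum_i phi_i X_{t-i} + eps_t, the
one-step-ahead conditional mean is
  E[X_{t+1} | X_t, ...] = c + sum_i phi_i X_{t+1-i}.
Substitute known values:
  E[X_{t+1} | ...] = 1 + (0.215) * (3) + (-0.096) * (6) + (-0.539) * (7)
                   = -2.7040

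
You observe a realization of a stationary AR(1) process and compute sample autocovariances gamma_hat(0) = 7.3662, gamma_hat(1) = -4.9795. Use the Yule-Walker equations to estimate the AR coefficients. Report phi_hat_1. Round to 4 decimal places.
\hat\phi_{1} = -0.6760

The Yule-Walker equations for an AR(p) process read, in matrix form,
  Gamma_p phi = r_p,   with   (Gamma_p)_{ij} = gamma(|i - j|),
                       (r_p)_i = gamma(i),   i,j = 1..p.
Substitute the sample gammas (Toeplitz matrix and right-hand side of size 1):
  Gamma_p = [[7.3662]]
  r_p     = [-4.9795]
With p = 1 this is the single equation gamma(0) phi_1 = gamma(1):
  phi_hat_1 = gamma(1) / gamma(0) = -4.9795 / 7.3662 = -0.6760.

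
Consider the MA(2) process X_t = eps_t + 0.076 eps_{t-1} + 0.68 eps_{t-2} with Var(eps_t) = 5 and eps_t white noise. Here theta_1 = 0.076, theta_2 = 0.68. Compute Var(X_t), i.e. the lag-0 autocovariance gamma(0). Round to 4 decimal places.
\gamma(0) = 7.3409

For an MA(q) process X_t = eps_t + sum_i theta_i eps_{t-i} with
Var(eps_t) = sigma^2, the variance is
  gamma(0) = sigma^2 * (1 + sum_i theta_i^2).
  sum_i theta_i^2 = (0.076)^2 + (0.68)^2 = 0.005776 + 0.4624 = 0.468176.
  gamma(0) = 5 * (1 + 0.468176) = 5 * 1.468176 = 7.34088, which rounds to 7.3409.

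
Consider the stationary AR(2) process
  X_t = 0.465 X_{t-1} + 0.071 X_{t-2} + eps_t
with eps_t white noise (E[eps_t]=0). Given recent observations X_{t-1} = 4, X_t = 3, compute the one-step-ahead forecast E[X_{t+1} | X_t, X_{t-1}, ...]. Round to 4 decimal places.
E[X_{t+1} \mid \mathcal F_t] = 1.6790

For an AR(p) model X_t = c + sum_i phi_i X_{t-i} + eps_t, the
one-step-ahead conditional mean is
  E[X_{t+1} | X_t, ...] = c + sum_i phi_i X_{t+1-i}.
Substitute known values:
  E[X_{t+1} | ...] = (0.465) * (3) + (0.071) * (4)
                   = 1.6790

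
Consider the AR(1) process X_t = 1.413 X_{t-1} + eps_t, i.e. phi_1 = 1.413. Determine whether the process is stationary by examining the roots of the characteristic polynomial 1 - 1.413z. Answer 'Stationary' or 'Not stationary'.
\text{Not stationary}

The AR(p) characteristic polynomial is P(z) = 1 - 1.413z.
Stationarity requires all roots to lie outside the unit circle, i.e. |z| > 1 for every root.
This is linear in z: 1 + (-1.413) z = 0  =>  z = -1/(-1.413) = 0.707714,  |z| = 0.707714.
Moduli of all roots: 0.7077.
All moduli strictly greater than 1? No.
Verdict: Not stationary.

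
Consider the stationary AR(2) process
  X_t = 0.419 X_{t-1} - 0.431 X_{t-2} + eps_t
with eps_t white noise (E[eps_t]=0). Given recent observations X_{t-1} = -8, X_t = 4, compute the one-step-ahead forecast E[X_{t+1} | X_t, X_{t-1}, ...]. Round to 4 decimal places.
E[X_{t+1} \mid \mathcal F_t] = 5.1240

For an AR(p) model X_t = c + sum_i phi_i X_{t-i} + eps_t, the
one-step-ahead conditional mean is
  E[X_{t+1} | X_t, ...] = c + sum_i phi_i X_{t+1-i}.
Substitute known values:
  E[X_{t+1} | ...] = (0.419) * (4) + (-0.431) * (-8)
                   = 5.1240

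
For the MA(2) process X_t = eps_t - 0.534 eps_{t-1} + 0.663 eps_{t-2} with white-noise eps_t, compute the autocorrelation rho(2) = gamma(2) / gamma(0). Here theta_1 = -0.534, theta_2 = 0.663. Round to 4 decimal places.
\rho(2) = 0.3844

For an MA(q) process with theta_0 = 1, the autocovariance is
  gamma(k) = sigma^2 * sum_{i=0..q-k} theta_i * theta_{i+k},
and rho(k) = gamma(k) / gamma(0). Sigma^2 cancels.
  numerator   = (1)*(0.663) = 0.663.
  denominator = (1)^2 + (-0.534)^2 + (0.663)^2 = 1.724725.
  rho(2) = 0.663 / 1.724725 = 0.3844.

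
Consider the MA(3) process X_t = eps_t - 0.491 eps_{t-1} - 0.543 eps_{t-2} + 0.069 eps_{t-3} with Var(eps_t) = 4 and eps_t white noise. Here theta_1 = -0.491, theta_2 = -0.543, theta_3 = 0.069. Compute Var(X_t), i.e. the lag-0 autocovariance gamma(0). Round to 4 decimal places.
\gamma(0) = 6.1628

For an MA(q) process X_t = eps_t + sum_i theta_i eps_{t-i} with
Var(eps_t) = sigma^2, the variance is
  gamma(0) = sigma^2 * (1 + sum_i theta_i^2).
  sum_i theta_i^2 = (-0.491)^2 + (-0.543)^2 + (0.069)^2 = 0.241081 + 0.294849 + 0.004761 = 0.540691.
  gamma(0) = 4 * (1 + 0.540691) = 4 * 1.540691 = 6.162764, which rounds to 6.1628.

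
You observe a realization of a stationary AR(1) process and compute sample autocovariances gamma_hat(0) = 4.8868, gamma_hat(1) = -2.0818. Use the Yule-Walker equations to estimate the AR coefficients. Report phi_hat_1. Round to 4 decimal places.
\hat\phi_{1} = -0.4260

The Yule-Walker equations for an AR(p) process read, in matrix form,
  Gamma_p phi = r_p,   with   (Gamma_p)_{ij} = gamma(|i - j|),
                       (r_p)_i = gamma(i),   i,j = 1..p.
Substitute the sample gammas (Toeplitz matrix and right-hand side of size 1):
  Gamma_p = [[4.8868]]
  r_p     = [-2.0818]
With p = 1 this is the single equation gamma(0) phi_1 = gamma(1):
  phi_hat_1 = gamma(1) / gamma(0) = -2.0818 / 4.8868 = -0.4260.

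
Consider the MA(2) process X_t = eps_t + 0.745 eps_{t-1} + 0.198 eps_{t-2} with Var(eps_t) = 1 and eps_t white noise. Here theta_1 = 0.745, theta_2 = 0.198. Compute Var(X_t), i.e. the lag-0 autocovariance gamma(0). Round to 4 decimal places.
\gamma(0) = 1.5942

For an MA(q) process X_t = eps_t + sum_i theta_i eps_{t-i} with
Var(eps_t) = sigma^2, the variance is
  gamma(0) = sigma^2 * (1 + sum_i theta_i^2).
  sum_i theta_i^2 = (0.745)^2 + (0.198)^2 = 0.555025 + 0.039204 = 0.594229.
  gamma(0) = 1 * (1 + 0.594229) = 1 * 1.594229 = 1.594229, which rounds to 1.5942.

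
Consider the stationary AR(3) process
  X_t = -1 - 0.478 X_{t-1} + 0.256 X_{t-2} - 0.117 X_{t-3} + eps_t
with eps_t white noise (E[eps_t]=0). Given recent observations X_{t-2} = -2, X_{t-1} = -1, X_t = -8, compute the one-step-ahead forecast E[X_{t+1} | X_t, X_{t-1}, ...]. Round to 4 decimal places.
E[X_{t+1} \mid \mathcal F_t] = 2.8020

For an AR(p) model X_t = c + sum_i phi_i X_{t-i} + eps_t, the
one-step-ahead conditional mean is
  E[X_{t+1} | X_t, ...] = c + sum_i phi_i X_{t+1-i}.
Substitute known values:
  E[X_{t+1} | ...] = -1 + (-0.478) * (-8) + (0.256) * (-1) + (-0.117) * (-2)
                   = 2.8020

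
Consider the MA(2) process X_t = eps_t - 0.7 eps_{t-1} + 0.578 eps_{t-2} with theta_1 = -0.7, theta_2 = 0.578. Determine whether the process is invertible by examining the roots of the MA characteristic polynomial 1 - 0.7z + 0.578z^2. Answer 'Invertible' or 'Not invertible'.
\text{Invertible}

The MA(q) characteristic polynomial is P(z) = 1 - 0.7z + 0.578z^2.
Invertibility requires all roots to lie outside the unit circle, i.e. |z| > 1 for every root.
Set 1 + (-0.7) z + (0.578) z^2 = 0, i.e. a z^2 + b z + c = 0 with a = 0.578, b = -0.7, c = 1.
Discriminant D = b^2 - 4ac = (-0.7)^2 - 4*(0.578)*1 = 0.49 - (2.312) = -1.822.
D < 0, so the roots are the complex-conjugate pair z = (-b +/- i sqrt(-D)) / (2a) = 0.6055 +/- 1.1677i.
For a conjugate pair |z|^2 = z * conj(z) = (product of roots) = c/a = 1/(0.578) = 1.730104, so |z| = sqrt(1.730104) = 1.3153 for both roots.
Moduli of all roots: 1.3153, 1.3153.
All moduli strictly greater than 1? Yes.
Verdict: Invertible.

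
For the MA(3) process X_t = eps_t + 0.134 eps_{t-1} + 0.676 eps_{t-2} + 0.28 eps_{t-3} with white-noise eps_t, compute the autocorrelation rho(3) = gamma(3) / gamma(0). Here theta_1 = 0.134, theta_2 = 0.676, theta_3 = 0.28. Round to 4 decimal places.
\rho(3) = 0.1803

For an MA(q) process with theta_0 = 1, the autocovariance is
  gamma(k) = sigma^2 * sum_{i=0..q-k} theta_i * theta_{i+k},
and rho(k) = gamma(k) / gamma(0). Sigma^2 cancels.
  numerator   = (1)*(0.28) = 0.28.
  denominator = (1)^2 + (0.134)^2 + (0.676)^2 + (0.28)^2 = 1.553332.
  rho(3) = 0.28 / 1.553332 = 0.1803.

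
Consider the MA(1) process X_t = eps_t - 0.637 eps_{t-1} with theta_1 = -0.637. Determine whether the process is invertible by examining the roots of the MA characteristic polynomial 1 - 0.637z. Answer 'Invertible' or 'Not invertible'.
\text{Invertible}

The MA(q) characteristic polynomial is P(z) = 1 - 0.637z.
Invertibility requires all roots to lie outside the unit circle, i.e. |z| > 1 for every root.
This is linear in z: 1 + (-0.637) z = 0  =>  z = -1/(-0.637) = 1.569859,  |z| = 1.569859.
Moduli of all roots: 1.5699.
All moduli strictly greater than 1? Yes.
Verdict: Invertible.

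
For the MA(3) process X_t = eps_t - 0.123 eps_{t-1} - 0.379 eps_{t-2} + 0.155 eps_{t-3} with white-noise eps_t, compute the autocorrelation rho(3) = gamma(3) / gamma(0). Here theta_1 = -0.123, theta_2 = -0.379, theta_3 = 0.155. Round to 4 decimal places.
\rho(3) = 0.1310

For an MA(q) process with theta_0 = 1, the autocovariance is
  gamma(k) = sigma^2 * sum_{i=0..q-k} theta_i * theta_{i+k},
and rho(k) = gamma(k) / gamma(0). Sigma^2 cancels.
  numerator   = (1)*(0.155) = 0.155.
  denominator = (1)^2 + (-0.123)^2 + (-0.379)^2 + (0.155)^2 = 1.182795.
  rho(3) = 0.155 / 1.182795 = 0.1310.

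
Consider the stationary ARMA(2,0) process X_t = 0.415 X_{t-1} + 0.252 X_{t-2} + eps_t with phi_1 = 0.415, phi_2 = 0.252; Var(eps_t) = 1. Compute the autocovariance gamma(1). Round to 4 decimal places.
\gamma(1) = 0.8559

Multiply the model equation by X_{t-k} and take expectations. With theta_0 = psi_0 = 1 and psi_j the MA(infinity) weights, this gives
  gamma(k) - sum_i phi_i gamma(k-i) = c_k,
  c_k = sigma^2 * sum_{j=k..q} theta_j psi_{j-k}   (c_k = 0 for k > q),
using gamma(-m) = gamma(m).
Pure AR (q = 0): c_0 = sigma^2 = 1, c_k = 0 for k >= 1.
Equations for k = 0, 1, 2 (AR order 2, c_2 = 0):
  (E0) gamma(0) = phi_1 gamma(1) + phi_2 gamma(2) + c_0
  (E1) gamma(1) = phi_1 gamma(0) + phi_2 gamma(1) + c_1
  (E2) gamma(2) = phi_1 gamma(1) + phi_2 gamma(0)
From (E1): gamma(1) = A gamma(0) + B with
  A = phi_1 / (1 - phi_2) = 0.415 / 0.748 = 0.554813,   B = c_1 / (1 - phi_2) = 0 / 0.748 = 0.
Insert (E2) into (E0): gamma(0) (1 - phi_2^2) = phi_1 (1 + phi_2) gamma(1) + c_0.
  phi_1 (1 + phi_2) = (0.415)(1.252) = 0.51958,   1 - phi_2^2 = 0.936496.
Replace gamma(1) by A gamma(0) + B and collect gamma(0):
  gamma(0) [0.936496 - (0.51958)(0.554813)] = c_0 = 1
  gamma(0) * 0.648226 = 1
  gamma(0) = 1 / 0.648226 = 1.542671.
  gamma(1) = A gamma(0) = (0.554813)(1.542671) = 0.855894.
Therefore gamma(1) = 0.8559 (to 4 decimal places).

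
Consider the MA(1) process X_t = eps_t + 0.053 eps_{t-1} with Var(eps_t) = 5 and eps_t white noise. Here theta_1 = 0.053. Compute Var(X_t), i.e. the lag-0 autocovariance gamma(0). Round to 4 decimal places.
\gamma(0) = 5.0140

For an MA(q) process X_t = eps_t + sum_i theta_i eps_{t-i} with
Var(eps_t) = sigma^2, the variance is
  gamma(0) = sigma^2 * (1 + sum_i theta_i^2).
  sum_i theta_i^2 = (0.053)^2 = 0.002809.
  gamma(0) = 5 * (1 + 0.002809) = 5 * 1.002809 = 5.014045, which rounds to 5.0140.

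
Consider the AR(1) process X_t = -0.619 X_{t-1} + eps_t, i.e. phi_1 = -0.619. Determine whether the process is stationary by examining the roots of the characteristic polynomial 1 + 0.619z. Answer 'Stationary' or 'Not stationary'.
\text{Stationary}

The AR(p) characteristic polynomial is P(z) = 1 + 0.619z.
Stationarity requires all roots to lie outside the unit circle, i.e. |z| > 1 for every root.
This is linear in z: 1 + (0.619) z = 0  =>  z = -1/(0.619) = -1.615509,  |z| = 1.615509.
Moduli of all roots: 1.6155.
All moduli strictly greater than 1? Yes.
Verdict: Stationary.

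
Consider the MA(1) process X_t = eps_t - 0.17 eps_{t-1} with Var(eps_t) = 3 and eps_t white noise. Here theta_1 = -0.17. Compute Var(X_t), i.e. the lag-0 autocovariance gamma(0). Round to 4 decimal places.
\gamma(0) = 3.0867

For an MA(q) process X_t = eps_t + sum_i theta_i eps_{t-i} with
Var(eps_t) = sigma^2, the variance is
  gamma(0) = sigma^2 * (1 + sum_i theta_i^2).
  sum_i theta_i^2 = (-0.17)^2 = 0.0289.
  gamma(0) = 3 * (1 + 0.0289) = 3 * 1.0289 = 3.0867.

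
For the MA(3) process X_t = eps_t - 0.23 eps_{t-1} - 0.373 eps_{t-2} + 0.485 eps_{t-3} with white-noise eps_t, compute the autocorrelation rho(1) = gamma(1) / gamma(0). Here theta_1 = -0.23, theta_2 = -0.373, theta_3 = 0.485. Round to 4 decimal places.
\rho(1) = -0.2278

For an MA(q) process with theta_0 = 1, the autocovariance is
  gamma(k) = sigma^2 * sum_{i=0..q-k} theta_i * theta_{i+k},
and rho(k) = gamma(k) / gamma(0). Sigma^2 cancels.
  numerator   = (1)*(-0.23) + (-0.23)*(-0.373) + (-0.373)*(0.485) = -0.325115.
  denominator = (1)^2 + (-0.23)^2 + (-0.373)^2 + (0.485)^2 = 1.427254.
  rho(1) = -0.325115 / 1.427254 = -0.2278.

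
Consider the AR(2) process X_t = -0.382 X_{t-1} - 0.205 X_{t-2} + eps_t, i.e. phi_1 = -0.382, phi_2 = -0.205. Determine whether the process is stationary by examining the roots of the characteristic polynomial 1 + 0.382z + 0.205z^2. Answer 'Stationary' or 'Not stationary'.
\text{Stationary}

The AR(p) characteristic polynomial is P(z) = 1 + 0.382z + 0.205z^2.
Stationarity requires all roots to lie outside the unit circle, i.e. |z| > 1 for every root.
Set 1 + (0.382) z + (0.205) z^2 = 0, i.e. a z^2 + b z + c = 0 with a = 0.205, b = 0.382, c = 1.
Discriminant D = b^2 - 4ac = (0.382)^2 - 4*(0.205)*1 = 0.145924 - (0.82) = -0.674076.
D < 0, so the roots are the complex-conjugate pair z = (-b +/- i sqrt(-D)) / (2a) = -0.9317 +/- 2.0025i.
For a conjugate pair |z|^2 = z * conj(z) = (product of roots) = c/a = 1/(0.205) = 4.878049, so |z| = sqrt(4.878049) = 2.2086 for both roots.
Moduli of all roots: 2.2086, 2.2086.
All moduli strictly greater than 1? Yes.
Verdict: Stationary.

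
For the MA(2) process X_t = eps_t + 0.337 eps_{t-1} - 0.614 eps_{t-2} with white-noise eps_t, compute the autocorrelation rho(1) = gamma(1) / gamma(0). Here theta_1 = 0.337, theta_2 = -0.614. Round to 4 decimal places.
\rho(1) = 0.0873

For an MA(q) process with theta_0 = 1, the autocovariance is
  gamma(k) = sigma^2 * sum_{i=0..q-k} theta_i * theta_{i+k},
and rho(k) = gamma(k) / gamma(0). Sigma^2 cancels.
  numerator   = (1)*(0.337) + (0.337)*(-0.614) = 0.130082.
  denominator = (1)^2 + (0.337)^2 + (-0.614)^2 = 1.490565.
  rho(1) = 0.130082 / 1.490565 = 0.0873.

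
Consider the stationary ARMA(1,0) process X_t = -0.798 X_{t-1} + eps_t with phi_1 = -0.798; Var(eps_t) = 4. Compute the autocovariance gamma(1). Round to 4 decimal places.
\gamma(1) = -8.7886

Multiply the model equation by X_{t-k} and take expectations. With theta_0 = psi_0 = 1 and psi_j the MA(infinity) weights, this gives
  gamma(k) - sum_i phi_i gamma(k-i) = c_k,
  c_k = sigma^2 * sum_{j=k..q} theta_j psi_{j-k}   (c_k = 0 for k > q),
using gamma(-m) = gamma(m).
Pure AR (q = 0): c_0 = sigma^2 = 4, c_k = 0 for k >= 1.
Equations for k = 0 and k = 1 (AR order 1):
  gamma(0) = phi_1 gamma(1) + c_0
  gamma(1) = phi_1 gamma(0) + c_1
Substituting the second into the first: gamma(0) (1 - phi_1^2) = c_0 + phi_1 c_1, so
  gamma(0) = c_0 / (1 - phi_1^2) = 4 / (1 - (-0.798)^2) = 4 / 0.363196 = 11.013337.
  gamma(1) = phi_1 gamma(0) = (-0.798)(11.013337) = -8.788643.
Therefore gamma(1) = -8.7886 (to 4 decimal places).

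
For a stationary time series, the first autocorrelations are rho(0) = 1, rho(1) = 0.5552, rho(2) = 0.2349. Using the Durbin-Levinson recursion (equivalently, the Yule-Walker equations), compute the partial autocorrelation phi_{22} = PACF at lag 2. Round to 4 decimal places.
\phi_{22} = -0.1060

The PACF at lag k is phi_{kk}, the last component of the solution
to the Yule-Walker system G_k phi = r_k where
  (G_k)_{ij} = rho(|i - j|), (r_k)_i = rho(i), i,j = 1..k.
Equivalently, Durbin-Levinson gives phi_{kk} iteratively:
  phi_{11} = rho(1)
  phi_{kk} = [rho(k) - sum_{j=1..k-1} phi_{k-1,j} rho(k-j)]
            / [1 - sum_{j=1..k-1} phi_{k-1,j} rho(j)],
  phi_{k,j} = phi_{k-1,j} - phi_{kk} phi_{k-1,k-j},  j = 1..k-1.
Step k = 1:
  phi_11 = rho(1) = 0.5552.
Step k = 2:
  phi_22 = [rho(2) - phi_11 rho(1)] / [1 - phi_11 rho(1)] = [0.2349 - (0.5552)(0.5552)] / [1 - (0.5552)(0.5552)]
         = -0.07334704 / 0.69175296 = -0.106.
Therefore phi_{22} = -0.1060.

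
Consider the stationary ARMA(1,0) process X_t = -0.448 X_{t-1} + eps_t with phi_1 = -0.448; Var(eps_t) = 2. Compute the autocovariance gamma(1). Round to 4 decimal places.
\gamma(1) = -1.1210

Multiply the model equation by X_{t-k} and take expectations. With theta_0 = psi_0 = 1 and psi_j the MA(infinity) weights, this gives
  gamma(k) - sum_i phi_i gamma(k-i) = c_k,
  c_k = sigma^2 * sum_{j=k..q} theta_j psi_{j-k}   (c_k = 0 for k > q),
using gamma(-m) = gamma(m).
Pure AR (q = 0): c_0 = sigma^2 = 2, c_k = 0 for k >= 1.
Equations for k = 0 and k = 1 (AR order 1):
  gamma(0) = phi_1 gamma(1) + c_0
  gamma(1) = phi_1 gamma(0) + c_1
Substituting the second into the first: gamma(0) (1 - phi_1^2) = c_0 + phi_1 c_1, so
  gamma(0) = c_0 / (1 - phi_1^2) = 2 / (1 - (-0.448)^2) = 2 / 0.799296 = 2.502202.
  gamma(1) = phi_1 gamma(0) = (-0.448)(2.502202) = -1.120986.
Therefore gamma(1) = -1.1210 (to 4 decimal places).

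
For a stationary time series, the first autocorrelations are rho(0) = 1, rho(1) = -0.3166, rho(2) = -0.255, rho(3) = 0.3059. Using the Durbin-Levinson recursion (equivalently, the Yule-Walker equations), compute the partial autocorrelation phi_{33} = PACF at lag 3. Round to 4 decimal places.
\phi_{33} = 0.0899

The PACF at lag k is phi_{kk}, the last component of the solution
to the Yule-Walker system G_k phi = r_k where
  (G_k)_{ij} = rho(|i - j|), (r_k)_i = rho(i), i,j = 1..k.
Equivalently, Durbin-Levinson gives phi_{kk} iteratively:
  phi_{11} = rho(1)
  phi_{kk} = [rho(k) - sum_{j=1..k-1} phi_{k-1,j} rho(k-j)]
            / [1 - sum_{j=1..k-1} phi_{k-1,j} rho(j)],
  phi_{k,j} = phi_{k-1,j} - phi_{kk} phi_{k-1,k-j},  j = 1..k-1.
Step k = 1:
  phi_11 = rho(1) = -0.3166.
Step k = 2:
  phi_22 = [rho(2) - phi_11 rho(1)] / [1 - phi_11 rho(1)] = [-0.255 - (-0.3166)(-0.3166)] / [1 - (-0.3166)(-0.3166)]
         = -0.35523556 / 0.89976444 = -0.39481.
  Update: phi_21 = phi_11 - phi_22 phi_11 = -0.3166 - (-0.39481)(-0.3166) = -0.441597.
Step k = 3:
  phi_33 = [rho(3) - phi_21 rho(2) - phi_22 rho(1)] / [1 - phi_21 rho(1) - phi_22 rho(2)]
    numerator   = 0.3059 - (-0.441597)(-0.255) - (-0.39481)(-0.3166) = 0.06829615
    denominator = 1 - (-0.441597)(-0.3166) - (-0.39481)(-0.255) = 0.75951406
  phi_33 = 0.06829615 / 0.75951406 = 0.0899.
Therefore phi_{33} = 0.0899.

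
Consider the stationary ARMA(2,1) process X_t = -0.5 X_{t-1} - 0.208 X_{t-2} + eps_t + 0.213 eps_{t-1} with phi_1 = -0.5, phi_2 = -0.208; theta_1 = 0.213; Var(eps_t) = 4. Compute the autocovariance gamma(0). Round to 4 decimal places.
\gamma(0) = 4.3845

Multiply the model equation by X_{t-k} and take expectations. With theta_0 = psi_0 = 1 and psi_j the MA(infinity) weights, this gives
  gamma(k) - sum_i phi_i gamma(k-i) = c_k,
  c_k = sigma^2 * sum_{j=k..q} theta_j psi_{j-k}   (c_k = 0 for k > q),
using gamma(-m) = gamma(m).
psi-weights needed (psi_j = theta_j + sum_i phi_i psi_{j-i}):
  psi_1 = theta_1 + phi_1 = 0.213 + (-0.5) = -0.287
Right-hand sides:
  c_0 = sigma^2 (1 + theta_1 psi_1) = 4 * (1 + (0.213)(-0.287)) = 4 * 0.938869 = 3.755476
  c_1 = sigma^2 theta_1 = 4 * (0.213) = 0.852
  c_2 = 0
Equations for k = 0, 1, 2 (AR order 2, c_2 = 0):
  (E0) gamma(0) = phi_1 gamma(1) + phi_2 gamma(2) + c_0
  (E1) gamma(1) = phi_1 gamma(0) + phi_2 gamma(1) + c_1
  (E2) gamma(2) = phi_1 gamma(1) + phi_2 gamma(0)
From (E1): gamma(1) = A gamma(0) + B with
  A = phi_1 / (1 - phi_2) = -0.5 / 1.208 = -0.413907,   B = c_1 / (1 - phi_2) = 0.852 / 1.208 = 0.705298.
Insert (E2) into (E0): gamma(0) (1 - phi_2^2) = phi_1 (1 + phi_2) gamma(1) + c_0.
  phi_1 (1 + phi_2) = (-0.5)(0.792) = -0.396,   1 - phi_2^2 = 0.956736.
Replace gamma(1) by A gamma(0) + B and collect gamma(0):
  gamma(0) [0.956736 - (-0.396)(-0.413907)] = (-0.396)(0.705298) + 3.755476
  gamma(0) * 0.792829 = 3.476178
  gamma(0) = 3.476178 / 0.792829 = 4.384526.
Therefore gamma(0) = 4.3845 (to 4 decimal places).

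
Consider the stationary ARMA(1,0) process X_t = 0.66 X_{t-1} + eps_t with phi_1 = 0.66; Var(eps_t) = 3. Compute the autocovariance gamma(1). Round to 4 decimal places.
\gamma(1) = 3.5082

Multiply the model equation by X_{t-k} and take expectations. With theta_0 = psi_0 = 1 and psi_j the MA(infinity) weights, this gives
  gamma(k) - sum_i phi_i gamma(k-i) = c_k,
  c_k = sigma^2 * sum_{j=k..q} theta_j psi_{j-k}   (c_k = 0 for k > q),
using gamma(-m) = gamma(m).
Pure AR (q = 0): c_0 = sigma^2 = 3, c_k = 0 for k >= 1.
Equations for k = 0 and k = 1 (AR order 1):
  gamma(0) = phi_1 gamma(1) + c_0
  gamma(1) = phi_1 gamma(0) + c_1
Substituting the second into the first: gamma(0) (1 - phi_1^2) = c_0 + phi_1 c_1, so
  gamma(0) = c_0 / (1 - phi_1^2) = 3 / (1 - (0.66)^2) = 3 / 0.5644 = 5.315379.
  gamma(1) = phi_1 gamma(0) = (0.66)(5.315379) = 3.50815.
Therefore gamma(1) = 3.5082 (to 4 decimal places).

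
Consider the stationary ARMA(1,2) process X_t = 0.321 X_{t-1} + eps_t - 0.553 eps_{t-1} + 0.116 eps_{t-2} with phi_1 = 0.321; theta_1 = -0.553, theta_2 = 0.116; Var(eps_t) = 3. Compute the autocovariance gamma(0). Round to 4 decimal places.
\gamma(0) = 3.1672

Multiply the model equation by X_{t-k} and take expectations. With theta_0 = psi_0 = 1 and psi_j the MA(infinity) weights, this gives
  gamma(k) - sum_i phi_i gamma(k-i) = c_k,
  c_k = sigma^2 * sum_{j=k..q} theta_j psi_{j-k}   (c_k = 0 for k > q),
using gamma(-m) = gamma(m).
psi-weights needed (psi_j = theta_j + sum_i phi_i psi_{j-i}):
  psi_1 = theta_1 + phi_1 = -0.553 + (0.321) = -0.232
  psi_2 = theta_2 + phi_1 psi_1 = 0.116 + (0.321)(-0.232) = 0.041528
Right-hand sides:
  c_0 = sigma^2 (1 + theta_1 psi_1 + theta_2 psi_2) = 3 * (1 + (-0.553)(-0.232) + (0.116)(0.041528)) = 3 * 1.133113 = 3.39934
  c_1 = sigma^2 (theta_1 + theta_2 psi_1) = 3 * (-0.553 + (0.116)(-0.232)) = -1.739736
  c_2 = sigma^2 theta_2 = 3 * (0.116) = 0.348
Equations for k = 0 and k = 1 (AR order 1):
  gamma(0) = phi_1 gamma(1) + c_0
  gamma(1) = phi_1 gamma(0) + c_1
Substituting the second into the first: gamma(0) (1 - phi_1^2) = c_0 + phi_1 c_1, so
  gamma(0) = (c_0 + phi_1 c_1) / (1 - phi_1^2) = (3.39934 + (0.321)(-1.739736)) / (1 - (0.321)^2) = 2.840884 / 0.896959 = 3.16724.
Therefore gamma(0) = 3.1672 (to 4 decimal places).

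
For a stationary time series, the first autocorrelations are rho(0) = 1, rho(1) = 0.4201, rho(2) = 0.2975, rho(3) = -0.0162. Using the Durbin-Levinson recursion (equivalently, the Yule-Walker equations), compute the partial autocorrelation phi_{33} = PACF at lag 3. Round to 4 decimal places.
\phi_{33} = -0.2290

The PACF at lag k is phi_{kk}, the last component of the solution
to the Yule-Walker system G_k phi = r_k where
  (G_k)_{ij} = rho(|i - j|), (r_k)_i = rho(i), i,j = 1..k.
Equivalently, Durbin-Levinson gives phi_{kk} iteratively:
  phi_{11} = rho(1)
  phi_{kk} = [rho(k) - sum_{j=1..k-1} phi_{k-1,j} rho(k-j)]
            / [1 - sum_{j=1..k-1} phi_{k-1,j} rho(j)],
  phi_{k,j} = phi_{k-1,j} - phi_{kk} phi_{k-1,k-j},  j = 1..k-1.
Step k = 1:
  phi_11 = rho(1) = 0.4201.
Step k = 2:
  phi_22 = [rho(2) - phi_11 rho(1)] / [1 - phi_11 rho(1)] = [0.2975 - (0.4201)(0.4201)] / [1 - (0.4201)(0.4201)]
         = 0.12101599 / 0.82351599 = 0.14695.
  Update: phi_21 = phi_11 - phi_22 phi_11 = 0.4201 - (0.14695)(0.4201) = 0.358366.
Step k = 3:
  phi_33 = [rho(3) - phi_21 rho(2) - phi_22 rho(1)] / [1 - phi_21 rho(1) - phi_22 rho(2)]
    numerator   = -0.0162 - (0.358366)(0.2975) - (0.14695)(0.4201) = -0.18454778
    denominator = 1 - (0.358366)(0.4201) - (0.14695)(0.2975) = 0.80573264
  phi_33 = -0.18454778 / 0.80573264 = -0.229.
Therefore phi_{33} = -0.2290.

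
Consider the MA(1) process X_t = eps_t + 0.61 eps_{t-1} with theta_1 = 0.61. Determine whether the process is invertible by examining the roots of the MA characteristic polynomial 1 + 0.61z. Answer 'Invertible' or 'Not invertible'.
\text{Invertible}

The MA(q) characteristic polynomial is P(z) = 1 + 0.61z.
Invertibility requires all roots to lie outside the unit circle, i.e. |z| > 1 for every root.
This is linear in z: 1 + (0.61) z = 0  =>  z = -1/(0.61) = -1.639344,  |z| = 1.639344.
Moduli of all roots: 1.6393.
All moduli strictly greater than 1? Yes.
Verdict: Invertible.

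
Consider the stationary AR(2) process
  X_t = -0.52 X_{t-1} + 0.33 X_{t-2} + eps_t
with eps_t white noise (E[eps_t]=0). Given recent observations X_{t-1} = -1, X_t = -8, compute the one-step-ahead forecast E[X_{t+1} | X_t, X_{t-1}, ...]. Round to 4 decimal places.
E[X_{t+1} \mid \mathcal F_t] = 3.8300

For an AR(p) model X_t = c + sum_i phi_i X_{t-i} + eps_t, the
one-step-ahead conditional mean is
  E[X_{t+1} | X_t, ...] = c + sum_i phi_i X_{t+1-i}.
Substitute known values:
  E[X_{t+1} | ...] = (-0.52) * (-8) + (0.33) * (-1)
                   = 3.8300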